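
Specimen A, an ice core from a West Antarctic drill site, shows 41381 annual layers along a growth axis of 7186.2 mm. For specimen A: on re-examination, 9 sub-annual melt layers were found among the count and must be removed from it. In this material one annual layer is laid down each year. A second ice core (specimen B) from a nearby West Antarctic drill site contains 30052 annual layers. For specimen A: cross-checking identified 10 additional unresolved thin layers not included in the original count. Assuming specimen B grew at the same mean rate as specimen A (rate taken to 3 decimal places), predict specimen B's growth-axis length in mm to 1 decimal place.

5229.0 mm

Specimen A: true annual layer count = 41381 − 9 + 10 = 41382.
A: Extension rate ≈ 7186.2 / 41382 = 0.174 mm/yr.
B's length ≈ 0.174 × 30052 = 5229.0 mm.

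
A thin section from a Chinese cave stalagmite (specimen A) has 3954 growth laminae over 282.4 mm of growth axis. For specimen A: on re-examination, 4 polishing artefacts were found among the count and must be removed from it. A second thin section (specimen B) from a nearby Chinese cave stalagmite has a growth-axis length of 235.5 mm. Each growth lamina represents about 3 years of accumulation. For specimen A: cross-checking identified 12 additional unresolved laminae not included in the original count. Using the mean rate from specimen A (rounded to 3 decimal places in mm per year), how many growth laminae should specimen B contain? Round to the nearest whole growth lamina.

3271 growth laminae

Specimen A: adjusted count: 3954 − 4 + 12 = 3962 growth laminae.
Specimen A: 3962 growth laminae at 3 years each span 3962 × 3 = 11886 years.
A: Extension rate ≈ 282.4 / 11886 = 0.024 mm/yr.
For B, 235.5 / 0.024 = 9812.50 years; at 3 years per growth lamina that is 9812.50 / 3 ≈ 3271 growth laminae.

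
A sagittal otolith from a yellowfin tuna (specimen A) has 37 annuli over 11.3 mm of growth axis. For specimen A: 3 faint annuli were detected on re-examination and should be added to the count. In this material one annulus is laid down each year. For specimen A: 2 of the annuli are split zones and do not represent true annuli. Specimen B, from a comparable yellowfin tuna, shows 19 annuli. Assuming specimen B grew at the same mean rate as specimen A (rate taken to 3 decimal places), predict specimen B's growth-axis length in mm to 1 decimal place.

5.6 mm

Specimen A: adjusted count: 37 − 2 + 3 = 38 annuli.
A: Mean rate = 11.3 mm / 38 years ≈ 0.297 mm/yr.
For B, 0.297 mm/year × 19 years = 5.6 mm.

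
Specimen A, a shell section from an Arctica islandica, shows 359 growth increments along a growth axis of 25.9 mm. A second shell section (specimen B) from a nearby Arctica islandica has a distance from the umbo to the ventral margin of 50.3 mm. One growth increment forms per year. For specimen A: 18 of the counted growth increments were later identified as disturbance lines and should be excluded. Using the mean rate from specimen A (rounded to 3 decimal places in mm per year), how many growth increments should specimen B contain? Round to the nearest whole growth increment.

Specimen A: after corrections the count is 359 − 18 = 341 growth increments.
A: Mean rate = 25.9 mm / 341 years ≈ 0.076 mm/year.
Specimen B: 50.3 mm / 0.076 mm per year = 661.84 years ≈ 662 growth increments.

662 growth increments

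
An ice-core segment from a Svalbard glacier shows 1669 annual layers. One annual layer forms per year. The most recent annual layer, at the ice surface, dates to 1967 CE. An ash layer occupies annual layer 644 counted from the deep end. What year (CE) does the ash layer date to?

1669 − 644 = 1025 annual layers lie beyond the ash layer toward the ice surface.
The annual layer at the ice surface is 1967 CE, so the ash layer dates to 1967 − 1025 = 942 CE.

942 CE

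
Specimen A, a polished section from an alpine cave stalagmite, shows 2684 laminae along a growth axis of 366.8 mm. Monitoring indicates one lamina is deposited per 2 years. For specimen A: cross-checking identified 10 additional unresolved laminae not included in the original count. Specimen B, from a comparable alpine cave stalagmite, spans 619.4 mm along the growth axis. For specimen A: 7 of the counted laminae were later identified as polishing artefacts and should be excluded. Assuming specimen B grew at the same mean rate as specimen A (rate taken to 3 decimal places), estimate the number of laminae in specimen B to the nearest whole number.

Specimen A: adjusted count: 2684 − 7 + 10 = 2687 laminae.
Specimen A: multiplying by 2 years per lamina: 2687 × 2 = 5374 years.
A: Mean rate = 366.8 mm / 5374 years ≈ 0.068 mm/year.
Specimen B: 619.4 mm / 0.068 mm per year = 9108.82 years; at 2 years per lamina that is 9108.82 / 2 ≈ 4554 laminae.

4554 laminae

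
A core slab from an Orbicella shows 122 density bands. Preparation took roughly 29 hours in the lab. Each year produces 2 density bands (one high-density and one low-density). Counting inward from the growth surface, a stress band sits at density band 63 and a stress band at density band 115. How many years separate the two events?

26 years

115 − 63 = 52 density bands lie between the two events.
52 density bands at 2 per year is 52 / 2 = 26 years.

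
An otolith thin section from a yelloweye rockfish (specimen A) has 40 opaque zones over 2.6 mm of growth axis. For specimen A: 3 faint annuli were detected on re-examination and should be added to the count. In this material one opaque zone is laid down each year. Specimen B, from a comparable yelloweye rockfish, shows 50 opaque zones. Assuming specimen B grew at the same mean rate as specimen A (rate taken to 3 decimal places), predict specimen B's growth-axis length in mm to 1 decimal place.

Specimen A: after corrections the count is 40 + 3 = 43 opaque zones.
A: 2.6 mm over 43 years gives 2.6 / 43 ≈ 0.060 mm/yr.
For B, 0.060 mm/year × 50 years = 3.0 mm.

3.0 mm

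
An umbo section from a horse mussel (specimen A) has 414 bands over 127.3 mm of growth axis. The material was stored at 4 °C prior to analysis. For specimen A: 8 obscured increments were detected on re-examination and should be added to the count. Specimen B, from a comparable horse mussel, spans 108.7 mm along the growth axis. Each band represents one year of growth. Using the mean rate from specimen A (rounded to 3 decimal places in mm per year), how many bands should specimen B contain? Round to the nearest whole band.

360 bands

Specimen A: correcting the raw count gives 414 + 8 = 422 true bands.
A: Mean rate = 127.3 mm / 422 years ≈ 0.302 mm/yr.
Specimen B: 108.7 mm / 0.302 mm per year = 359.93 years ≈ 360 bands.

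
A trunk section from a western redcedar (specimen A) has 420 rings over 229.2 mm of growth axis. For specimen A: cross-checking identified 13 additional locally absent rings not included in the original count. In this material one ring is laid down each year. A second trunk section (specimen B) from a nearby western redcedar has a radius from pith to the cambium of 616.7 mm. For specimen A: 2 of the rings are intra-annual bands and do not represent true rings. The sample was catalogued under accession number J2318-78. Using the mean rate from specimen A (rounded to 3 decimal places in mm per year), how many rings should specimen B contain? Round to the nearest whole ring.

Specimen A: adjusted count: 420 − 2 + 13 = 431 rings.
A: 229.2 mm over 431 years gives 229.2 / 431 ≈ 0.532 mm/year.
Specimen B: 616.7 mm / 0.532 mm per year = 1159.21 years ≈ 1159 rings.

1159 rings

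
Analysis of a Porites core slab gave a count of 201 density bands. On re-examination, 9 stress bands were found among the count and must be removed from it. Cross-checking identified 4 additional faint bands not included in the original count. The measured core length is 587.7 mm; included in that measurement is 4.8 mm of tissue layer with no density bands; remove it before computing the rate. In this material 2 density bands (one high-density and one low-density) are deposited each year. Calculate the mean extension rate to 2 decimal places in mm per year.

Correcting the raw count gives 201 − 9 + 4 = 196 true density bands.
Dividing by 2 density bands per year: 196 / 2 = 98 years.
The growth record spans 587.7 − 4.8 = 582.9 mm.
582.9 mm over 98 years gives 582.9 / 98 ≈ 5.95 mm per year.

5.95 mm per year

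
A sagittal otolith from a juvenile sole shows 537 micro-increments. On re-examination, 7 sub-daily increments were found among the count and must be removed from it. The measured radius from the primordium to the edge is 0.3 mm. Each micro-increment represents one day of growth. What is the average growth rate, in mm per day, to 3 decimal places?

Correcting the raw count gives 537 − 7 = 530 true micro-increments.
Extension rate ≈ 0.3 / 530 = 0.001 mm per day.

0.001 mm per day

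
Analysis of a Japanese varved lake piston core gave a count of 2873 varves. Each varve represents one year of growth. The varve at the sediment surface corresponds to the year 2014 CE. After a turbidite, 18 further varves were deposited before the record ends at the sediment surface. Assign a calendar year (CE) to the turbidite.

1996 CE

18 varves formed after the turbidite.
The varve at the sediment surface is 2014 CE, so the turbidite dates to 2014 − 18 = 1996 CE.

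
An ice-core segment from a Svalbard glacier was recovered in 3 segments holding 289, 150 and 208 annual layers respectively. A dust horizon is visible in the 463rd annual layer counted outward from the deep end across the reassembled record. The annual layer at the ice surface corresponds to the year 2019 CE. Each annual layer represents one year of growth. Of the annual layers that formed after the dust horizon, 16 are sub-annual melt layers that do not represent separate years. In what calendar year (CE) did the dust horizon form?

1851 CE

Total annual layers = 289 + 150 + 208 = 647.
Between annual layer 463 and the ice surface there are 647 − 463 = 184 annual layers.
Excluding 16 false annual layers: 184 − 16 = 168.
2019 − 168 = 1851 CE.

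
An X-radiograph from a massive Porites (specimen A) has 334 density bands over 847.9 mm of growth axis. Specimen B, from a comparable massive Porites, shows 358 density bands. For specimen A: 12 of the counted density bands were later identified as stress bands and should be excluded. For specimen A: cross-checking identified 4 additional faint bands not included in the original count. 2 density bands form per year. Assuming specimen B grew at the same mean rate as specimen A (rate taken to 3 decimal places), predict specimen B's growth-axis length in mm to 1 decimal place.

931.2 mm

Specimen A: true density band count = 334 − 12 + 4 = 326.
Specimen A: 326 density bands at 2 per year is 326 / 2 = 163 years.
A: Mean rate = 847.9 mm / 163 years ≈ 5.202 mm/yr.
Specimen B: 358 density bands at 2 per year is 358 / 2 = 179 years. B's length ≈ 5.202 × 179 = 931.2 mm.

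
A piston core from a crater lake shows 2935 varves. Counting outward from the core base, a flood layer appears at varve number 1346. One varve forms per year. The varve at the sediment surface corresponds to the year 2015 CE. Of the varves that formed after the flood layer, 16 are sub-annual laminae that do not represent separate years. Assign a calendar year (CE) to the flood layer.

442 CE

2935 − 1346 = 1589 varves lie beyond the flood layer toward the sediment surface.
Excluding 16 false varves: 1589 − 16 = 1573.
Counting back 1573 years from 2015 CE places the flood layer in 2015 − 1573 = 442 CE.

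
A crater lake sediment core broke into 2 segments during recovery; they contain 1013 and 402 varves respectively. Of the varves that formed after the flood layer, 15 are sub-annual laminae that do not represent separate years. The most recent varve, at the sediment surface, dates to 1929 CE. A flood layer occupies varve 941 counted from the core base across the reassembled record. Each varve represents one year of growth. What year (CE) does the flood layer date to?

1470 CE

Total varves = 1013 + 402 = 1415.
The flood layer sits at varve 941 from the core base, so 1415 − 941 = 474 varves formed after it.
Excluding 15 false varves: 474 − 15 = 459.
Counting back 459 years from 1929 CE places the flood layer in 1929 − 459 = 1470 CE.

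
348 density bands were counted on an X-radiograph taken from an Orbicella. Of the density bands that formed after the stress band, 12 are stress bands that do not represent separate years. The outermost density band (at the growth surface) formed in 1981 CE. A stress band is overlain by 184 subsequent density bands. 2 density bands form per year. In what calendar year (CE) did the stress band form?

184 density bands post-date the stress band.
Excluding 12 false density bands: 184 − 12 = 172.
172 density bands at 2 per year is 172 / 2 = 86 years.
The density band at the growth surface is 1981 CE, so the stress band dates to 1981 − 86 = 1895 CE.

1895 CE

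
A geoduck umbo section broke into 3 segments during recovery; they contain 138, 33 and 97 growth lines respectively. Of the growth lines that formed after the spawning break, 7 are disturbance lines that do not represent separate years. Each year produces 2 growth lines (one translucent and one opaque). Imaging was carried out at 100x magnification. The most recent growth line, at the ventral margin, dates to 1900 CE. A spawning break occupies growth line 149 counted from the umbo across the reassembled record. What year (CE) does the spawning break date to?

Total growth lines = 138 + 33 + 97 = 268.
Between growth line 149 and the ventral margin there are 268 − 149 = 119 growth lines.
119 − 7 false = 112 true growth lines after the spawning break.
Dividing by 2 growth lines per year: 112 / 2 = 56 years.
The growth line at the ventral margin is 1900 CE, so the spawning break dates to 1900 − 56 = 1844 CE.

1844 CE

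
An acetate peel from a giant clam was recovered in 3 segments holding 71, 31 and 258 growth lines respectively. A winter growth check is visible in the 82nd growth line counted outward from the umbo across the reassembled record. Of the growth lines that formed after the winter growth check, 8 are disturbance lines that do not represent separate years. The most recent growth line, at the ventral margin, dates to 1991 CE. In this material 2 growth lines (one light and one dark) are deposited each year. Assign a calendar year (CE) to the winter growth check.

Total growth lines = 71 + 31 + 258 = 360.
The winter growth check sits at growth line 82 from the umbo, so 360 − 82 = 278 growth lines formed after it.
278 − 8 false = 270 true growth lines after the winter growth check.
With 2 growth lines per year, 270 / 2 = 135 years.
The growth line at the ventral margin is 1991 CE, so the winter growth check dates to 1991 − 135 = 1856 CE.

1856 CE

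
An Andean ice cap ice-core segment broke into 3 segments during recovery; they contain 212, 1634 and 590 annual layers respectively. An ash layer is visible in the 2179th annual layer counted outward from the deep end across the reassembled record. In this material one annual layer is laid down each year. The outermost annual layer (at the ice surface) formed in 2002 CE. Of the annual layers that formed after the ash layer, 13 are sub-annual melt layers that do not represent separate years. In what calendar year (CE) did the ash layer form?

1758 CE

Total annual layers = 212 + 1634 + 590 = 2436.
Between annual layer 2179 and the ice surface there are 2436 − 2179 = 257 annual layers.
Removing the 13 false annual layers leaves 257 − 13 = 244 true annual layers beyond the ash layer.
Counting back 244 years from 2002 CE places the ash layer in 2002 − 244 = 1758 CE.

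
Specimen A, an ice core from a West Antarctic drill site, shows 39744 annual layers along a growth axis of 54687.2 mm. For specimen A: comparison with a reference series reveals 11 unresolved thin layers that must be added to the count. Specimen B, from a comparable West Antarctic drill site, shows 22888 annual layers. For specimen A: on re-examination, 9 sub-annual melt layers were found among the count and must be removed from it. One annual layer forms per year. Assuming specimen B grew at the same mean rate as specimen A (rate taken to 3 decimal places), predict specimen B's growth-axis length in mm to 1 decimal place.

31493.9 mm

Specimen A: adjusted count: 39744 − 9 + 11 = 39746 annual layers.
A: Mean rate = 54687.2 mm / 39746 years ≈ 1.376 mm per year.
B's length ≈ 1.376 × 22888 = 31493.9 mm.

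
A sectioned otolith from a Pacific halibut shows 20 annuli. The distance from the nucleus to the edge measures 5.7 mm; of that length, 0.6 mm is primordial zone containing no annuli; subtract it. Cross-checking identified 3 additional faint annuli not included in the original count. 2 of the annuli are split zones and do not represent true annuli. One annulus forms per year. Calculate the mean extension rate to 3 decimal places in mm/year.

0.243 mm/year

After corrections the count is 20 − 2 + 3 = 21 annuli.
The growth record spans 5.7 − 0.6 = 5.1 mm.
Mean rate = 5.1 mm / 21 years ≈ 0.243 mm/year.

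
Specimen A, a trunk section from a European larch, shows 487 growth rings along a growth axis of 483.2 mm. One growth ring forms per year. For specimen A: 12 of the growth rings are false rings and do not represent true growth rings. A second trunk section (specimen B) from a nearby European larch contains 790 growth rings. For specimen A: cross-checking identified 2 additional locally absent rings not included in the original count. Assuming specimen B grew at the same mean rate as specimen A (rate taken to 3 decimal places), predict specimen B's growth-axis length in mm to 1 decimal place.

800.3 mm

Specimen A: correcting the raw count gives 487 − 12 + 2 = 477 true growth rings.
A: Mean rate = 483.2 mm / 477 years ≈ 1.013 mm per year.
B's length ≈ 1.013 × 790 = 800.3 mm.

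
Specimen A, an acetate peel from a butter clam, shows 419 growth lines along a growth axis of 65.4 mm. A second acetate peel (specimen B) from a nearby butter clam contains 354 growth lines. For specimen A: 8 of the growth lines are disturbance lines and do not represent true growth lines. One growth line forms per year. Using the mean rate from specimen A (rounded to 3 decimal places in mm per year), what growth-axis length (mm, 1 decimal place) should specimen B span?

56.3 mm

Specimen A: adjusted count: 419 − 8 = 411 growth lines.
A: 65.4 mm over 411 years gives 65.4 / 411 ≈ 0.159 mm/year.
Length of B = 0.159 × 354 = 56.3 mm.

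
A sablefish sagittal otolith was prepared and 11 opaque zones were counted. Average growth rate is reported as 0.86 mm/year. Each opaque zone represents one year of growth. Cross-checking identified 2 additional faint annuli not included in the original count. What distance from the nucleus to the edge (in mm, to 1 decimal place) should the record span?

11.2 mm

After corrections the count is 11 + 2 = 13 opaque zones.
Length ≈ 0.86 × 13 = 11.2 mm.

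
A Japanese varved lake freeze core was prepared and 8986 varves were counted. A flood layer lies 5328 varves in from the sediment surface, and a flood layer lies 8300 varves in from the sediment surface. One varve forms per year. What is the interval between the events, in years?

2972 years

8300 − 5328 = 2972 varves lie between the two events.
At one varve per year, 2972 years elapsed between them.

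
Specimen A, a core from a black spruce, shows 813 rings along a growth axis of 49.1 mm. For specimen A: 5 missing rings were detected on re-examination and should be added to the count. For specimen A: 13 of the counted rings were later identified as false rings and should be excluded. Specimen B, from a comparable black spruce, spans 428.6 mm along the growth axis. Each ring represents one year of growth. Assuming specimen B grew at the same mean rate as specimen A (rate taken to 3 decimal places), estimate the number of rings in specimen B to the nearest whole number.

7026 rings

Specimen A: adjusted count: 813 − 13 + 5 = 805 rings.
A: 49.1 mm over 805 years gives 49.1 / 805 ≈ 0.061 mm per year.
Specimen B: 428.6 mm / 0.061 mm per year = 7026.23 years ≈ 7026 rings.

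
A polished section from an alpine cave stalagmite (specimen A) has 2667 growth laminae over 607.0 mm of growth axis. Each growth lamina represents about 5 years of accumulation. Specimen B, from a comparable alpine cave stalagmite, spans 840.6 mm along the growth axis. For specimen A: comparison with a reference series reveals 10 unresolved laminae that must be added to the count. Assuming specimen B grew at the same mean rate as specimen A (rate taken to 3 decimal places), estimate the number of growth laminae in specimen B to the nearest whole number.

Specimen A: after corrections the count is 2667 + 10 = 2677 growth laminae.
Specimen A: 2677 growth laminae at 5 years each span 2677 × 5 = 13385 years.
A: Mean rate = 607.0 mm / 13385 years ≈ 0.045 mm per year.
B spans 840.6 / 0.045 = 18680.00 years; at 5 years per growth lamina that is 18680.00 / 5 ≈ 3736 growth laminae.

3736 growth laminae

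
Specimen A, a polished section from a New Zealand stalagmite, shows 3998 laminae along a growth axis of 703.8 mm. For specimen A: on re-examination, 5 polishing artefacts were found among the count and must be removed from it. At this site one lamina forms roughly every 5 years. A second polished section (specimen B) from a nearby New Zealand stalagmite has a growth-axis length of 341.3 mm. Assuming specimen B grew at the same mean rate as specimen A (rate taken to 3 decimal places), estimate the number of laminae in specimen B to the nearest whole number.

1950 laminae

Specimen A: true lamina count = 3998 − 5 = 3993.
Specimen A: at 5 years per lamina, 3993 × 5 = 19965 years.
A: 703.8 mm over 19965 years gives 703.8 / 19965 ≈ 0.035 mm/yr.
Specimen B: 341.3 mm / 0.035 mm per year = 9751.43 years; at 5 years per lamina that is 9751.43 / 5 ≈ 1950 laminae.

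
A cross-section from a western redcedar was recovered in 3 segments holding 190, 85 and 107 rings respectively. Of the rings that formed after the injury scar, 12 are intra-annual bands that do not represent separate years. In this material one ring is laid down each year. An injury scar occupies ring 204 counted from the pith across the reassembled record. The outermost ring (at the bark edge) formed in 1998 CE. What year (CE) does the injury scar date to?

Total rings = 190 + 85 + 107 = 382.
Between ring 204 and the bark edge there are 382 − 204 = 178 rings.
Excluding 12 false rings: 178 − 12 = 166.
The ring at the bark edge is 1998 CE, so the injury scar dates to 1998 − 166 = 1832 CE.

1832 CE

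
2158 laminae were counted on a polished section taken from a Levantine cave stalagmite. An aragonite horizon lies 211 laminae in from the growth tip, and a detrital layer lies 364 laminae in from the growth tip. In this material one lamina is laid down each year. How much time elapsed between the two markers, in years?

364 − 211 = 153 laminae lie between the two events.
One lamina per year makes the interval 153 years.

153 years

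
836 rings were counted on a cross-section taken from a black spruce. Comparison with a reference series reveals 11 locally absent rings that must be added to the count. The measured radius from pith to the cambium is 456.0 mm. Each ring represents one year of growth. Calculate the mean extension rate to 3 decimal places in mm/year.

Adjusted count: 836 + 11 = 847 rings.
Extension rate ≈ 456.0 / 847 = 0.538 mm/year.

0.538 mm/year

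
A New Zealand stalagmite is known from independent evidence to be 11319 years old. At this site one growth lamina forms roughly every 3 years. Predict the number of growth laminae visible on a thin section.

3773 growth laminae

Expected growth laminae: 11319 / 3 = 3773.
So 3773 growth laminae should be present.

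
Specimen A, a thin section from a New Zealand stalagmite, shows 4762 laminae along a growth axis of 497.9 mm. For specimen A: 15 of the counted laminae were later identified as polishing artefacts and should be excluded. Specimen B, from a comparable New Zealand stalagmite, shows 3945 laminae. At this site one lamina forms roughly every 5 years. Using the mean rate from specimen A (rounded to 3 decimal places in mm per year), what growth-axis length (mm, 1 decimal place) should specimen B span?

414.2 mm

Specimen A: correcting the raw count gives 4762 − 15 = 4747 true laminae.
Specimen A: multiplying by 5 years per lamina: 4747 × 5 = 23735 years.
A: 497.9 mm over 23735 years gives 497.9 / 23735 ≈ 0.021 mm per year.
Specimen B: at 5 years per lamina, 3945 × 5 = 19725 years. B's length ≈ 0.021 × 19725 = 414.2 mm.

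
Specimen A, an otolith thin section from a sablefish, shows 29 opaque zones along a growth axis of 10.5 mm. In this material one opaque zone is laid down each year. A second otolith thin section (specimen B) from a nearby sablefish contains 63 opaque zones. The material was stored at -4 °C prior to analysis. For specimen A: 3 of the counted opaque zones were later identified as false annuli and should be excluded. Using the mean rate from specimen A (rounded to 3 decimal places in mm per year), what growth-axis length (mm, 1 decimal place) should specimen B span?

25.5 mm

Specimen A: after corrections the count is 29 − 3 = 26 opaque zones.
A: Mean rate = 10.5 mm / 26 years ≈ 0.404 mm/year.
For B, 0.404 mm/year × 63 years = 25.5 mm.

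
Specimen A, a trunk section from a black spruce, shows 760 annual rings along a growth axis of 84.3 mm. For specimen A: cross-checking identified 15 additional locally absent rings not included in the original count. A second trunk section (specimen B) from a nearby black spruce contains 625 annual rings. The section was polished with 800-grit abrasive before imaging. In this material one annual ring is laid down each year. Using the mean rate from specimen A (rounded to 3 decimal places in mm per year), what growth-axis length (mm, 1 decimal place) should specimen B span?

68.1 mm

Specimen A: correcting the raw count gives 760 + 15 = 775 true annual rings.
A: 84.3 mm over 775 years gives 84.3 / 775 ≈ 0.109 mm/year.
B's length ≈ 0.109 × 625 = 68.1 mm.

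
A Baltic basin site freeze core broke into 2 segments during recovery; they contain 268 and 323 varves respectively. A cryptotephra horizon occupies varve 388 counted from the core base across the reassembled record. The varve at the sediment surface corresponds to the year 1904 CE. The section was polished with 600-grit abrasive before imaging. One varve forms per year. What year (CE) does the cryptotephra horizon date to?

1701 CE

Total varves = 268 + 323 = 591.
591 − 388 = 203 varves lie beyond the cryptotephra horizon toward the sediment surface.
The varve at the sediment surface is 1904 CE, so the cryptotephra horizon dates to 1904 − 203 = 1701 CE.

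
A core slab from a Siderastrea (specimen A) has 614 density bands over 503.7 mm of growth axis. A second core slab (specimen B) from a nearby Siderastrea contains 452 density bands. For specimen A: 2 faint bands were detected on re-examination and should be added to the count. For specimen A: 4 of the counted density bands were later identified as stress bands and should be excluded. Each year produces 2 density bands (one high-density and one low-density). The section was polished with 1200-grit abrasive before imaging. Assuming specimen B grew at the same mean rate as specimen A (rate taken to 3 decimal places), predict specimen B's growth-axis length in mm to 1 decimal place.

Specimen A: true density band count = 614 − 4 + 2 = 612.
Specimen A: dividing by 2 density bands per year: 612 / 2 = 306 years.
A: Extension rate ≈ 503.7 / 306 = 1.646 mm per year.
Specimen B: with 2 density bands per year, 452 / 2 = 226 years. B's length ≈ 1.646 × 226 = 372.0 mm.

372.0 mm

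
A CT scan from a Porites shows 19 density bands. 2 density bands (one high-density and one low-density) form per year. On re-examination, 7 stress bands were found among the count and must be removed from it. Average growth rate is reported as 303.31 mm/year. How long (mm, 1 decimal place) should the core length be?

True density band count = 19 − 7 = 12.
With 2 density bands per year, 12 / 2 = 6 years.
Predicted length = 303.31 mm/year × 6 years = 1819.9 mm.

1819.9 mm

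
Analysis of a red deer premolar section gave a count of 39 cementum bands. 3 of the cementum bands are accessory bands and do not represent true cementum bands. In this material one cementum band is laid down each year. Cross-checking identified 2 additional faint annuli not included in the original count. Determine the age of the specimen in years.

38 yr

True cementum band count = 39 − 3 + 2 = 38.
At one cementum band per year, that is 38 years.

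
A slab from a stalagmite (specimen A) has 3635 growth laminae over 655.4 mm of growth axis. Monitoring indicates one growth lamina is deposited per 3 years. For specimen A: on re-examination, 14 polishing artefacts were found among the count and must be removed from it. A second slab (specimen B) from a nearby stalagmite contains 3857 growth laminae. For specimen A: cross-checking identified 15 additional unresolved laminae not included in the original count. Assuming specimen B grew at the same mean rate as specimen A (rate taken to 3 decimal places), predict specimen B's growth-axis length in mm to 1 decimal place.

694.3 mm

Specimen A: true growth lamina count = 3635 − 14 + 15 = 3636.
Specimen A: 3636 growth laminae at 3 years each span 3636 × 3 = 10908 years.
A: Mean rate = 655.4 mm / 10908 years ≈ 0.060 mm/yr.
Specimen B: at 3 years per growth lamina, 3857 × 3 = 11571 years. B's length ≈ 0.060 × 11571 = 694.3 mm.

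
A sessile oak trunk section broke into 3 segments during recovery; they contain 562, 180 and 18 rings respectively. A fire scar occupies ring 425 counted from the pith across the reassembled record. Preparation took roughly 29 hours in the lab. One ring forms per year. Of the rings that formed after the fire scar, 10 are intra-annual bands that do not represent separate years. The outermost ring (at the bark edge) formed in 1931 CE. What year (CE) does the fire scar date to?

Total rings = 562 + 180 + 18 = 760.
The fire scar sits at ring 425 from the pith, so 760 − 425 = 335 rings formed after it.
335 − 10 false = 325 true rings after the fire scar.
The ring at the bark edge is 1931 CE, so the fire scar dates to 1931 − 325 = 1606 CE.

1606 CE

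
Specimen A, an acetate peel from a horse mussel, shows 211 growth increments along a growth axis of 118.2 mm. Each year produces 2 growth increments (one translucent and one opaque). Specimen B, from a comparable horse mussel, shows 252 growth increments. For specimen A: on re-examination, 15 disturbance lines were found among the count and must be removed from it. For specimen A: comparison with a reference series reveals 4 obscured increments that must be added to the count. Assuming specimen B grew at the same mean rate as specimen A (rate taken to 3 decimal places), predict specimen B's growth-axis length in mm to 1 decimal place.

Specimen A: after corrections the count is 211 − 15 + 4 = 200 growth increments.
Specimen A: dividing by 2 growth increments per year: 200 / 2 = 100 years.
A: 118.2 mm over 100 years gives 118.2 / 100 ≈ 1.182 mm per year.
Specimen B: dividing by 2 growth increments per year: 252 / 2 = 126 years. Length of B = 1.182 × 126 = 148.9 mm.

148.9 mm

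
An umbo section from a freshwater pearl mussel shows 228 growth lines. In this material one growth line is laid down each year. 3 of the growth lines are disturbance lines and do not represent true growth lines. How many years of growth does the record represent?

225 yr

After corrections the count is 228 − 3 = 225 growth lines.
One growth line per year makes the duration 225 years.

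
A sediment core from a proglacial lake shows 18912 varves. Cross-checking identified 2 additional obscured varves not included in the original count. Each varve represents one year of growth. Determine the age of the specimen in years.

18914 years

After corrections the count is 18912 + 2 = 18914 varves.
With a one-to-one varve periodicity this is 18914 years.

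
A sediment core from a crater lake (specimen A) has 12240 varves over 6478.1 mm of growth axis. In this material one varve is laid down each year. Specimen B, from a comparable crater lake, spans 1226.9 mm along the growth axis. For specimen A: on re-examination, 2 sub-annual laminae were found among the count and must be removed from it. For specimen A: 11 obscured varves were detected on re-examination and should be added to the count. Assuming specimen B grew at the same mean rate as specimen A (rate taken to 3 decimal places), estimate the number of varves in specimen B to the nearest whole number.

Specimen A: true varve count = 12240 − 2 + 11 = 12249.
A: Extension rate ≈ 6478.1 / 12249 = 0.529 mm per year.
B spans 1226.9 / 0.529 = 2319.28 years ≈ 2319 varves.

2319 varves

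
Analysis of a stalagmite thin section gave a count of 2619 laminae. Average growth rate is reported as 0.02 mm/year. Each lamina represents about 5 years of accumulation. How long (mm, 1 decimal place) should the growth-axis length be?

261.9 mm

At 5 years per lamina, 2619 × 5 = 13095 years.
Predicted length = 0.02 mm/year × 13095 years = 261.9 mm.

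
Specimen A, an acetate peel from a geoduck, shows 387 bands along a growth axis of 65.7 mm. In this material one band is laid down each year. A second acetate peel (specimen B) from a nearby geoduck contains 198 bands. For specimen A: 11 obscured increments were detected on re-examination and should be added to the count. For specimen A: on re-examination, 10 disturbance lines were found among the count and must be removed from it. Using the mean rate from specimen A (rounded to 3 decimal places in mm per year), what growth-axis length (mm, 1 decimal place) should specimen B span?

Specimen A: after corrections the count is 387 − 10 + 11 = 388 bands.
A: Extension rate ≈ 65.7 / 388 = 0.169 mm/year.
For B, 0.169 mm/year × 198 years = 33.5 mm.

33.5 mm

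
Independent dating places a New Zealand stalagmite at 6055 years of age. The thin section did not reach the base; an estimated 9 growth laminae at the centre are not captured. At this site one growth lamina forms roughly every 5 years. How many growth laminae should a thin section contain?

One growth lamina every 5 years means 6055 / 5 = 1211 growth laminae.
1211 − 9 missed = 1202 growth laminae expected in the prepared section.

1202 growth laminae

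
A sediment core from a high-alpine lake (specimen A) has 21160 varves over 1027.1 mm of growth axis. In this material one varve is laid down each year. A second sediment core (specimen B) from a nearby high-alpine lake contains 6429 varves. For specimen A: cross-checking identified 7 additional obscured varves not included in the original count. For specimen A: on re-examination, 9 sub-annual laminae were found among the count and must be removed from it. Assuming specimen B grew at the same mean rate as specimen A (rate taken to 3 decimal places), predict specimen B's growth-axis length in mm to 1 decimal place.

315.0 mm

Specimen A: adjusted count: 21160 − 9 + 7 = 21158 varves.
A: Extension rate ≈ 1027.1 / 21158 = 0.049 mm per year.
For B, 0.049 mm/year × 6429 years = 315.0 mm.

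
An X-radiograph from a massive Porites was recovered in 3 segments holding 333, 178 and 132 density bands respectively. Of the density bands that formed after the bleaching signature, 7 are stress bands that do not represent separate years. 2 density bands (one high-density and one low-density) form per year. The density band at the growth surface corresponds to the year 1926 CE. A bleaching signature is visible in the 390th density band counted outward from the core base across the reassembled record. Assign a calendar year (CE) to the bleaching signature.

Total density bands = 333 + 178 + 132 = 643.
Between density band 390 and the growth surface there are 643 − 390 = 253 density bands.
253 − 7 false = 246 true density bands after the bleaching signature.
With 2 density bands per year, 246 / 2 = 123 years.
The density band at the growth surface is 1926 CE, so the bleaching signature dates to 1926 − 123 = 1803 CE.

1803 CE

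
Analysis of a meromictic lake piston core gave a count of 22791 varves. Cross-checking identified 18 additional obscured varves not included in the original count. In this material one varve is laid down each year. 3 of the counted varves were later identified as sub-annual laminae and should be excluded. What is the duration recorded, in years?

Correcting the raw count gives 22791 − 3 + 18 = 22806 true varves.
One varve per year makes the duration 22806 years.

22806 years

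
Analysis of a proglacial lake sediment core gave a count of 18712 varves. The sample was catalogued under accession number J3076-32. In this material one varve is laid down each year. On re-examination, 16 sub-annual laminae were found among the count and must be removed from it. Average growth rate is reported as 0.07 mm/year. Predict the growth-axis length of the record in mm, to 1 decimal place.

True varve count = 18712 − 16 = 18696.
18696 years at 0.07 mm/year gives 0.07 × 18696 = 1308.7 mm.

1308.7 mm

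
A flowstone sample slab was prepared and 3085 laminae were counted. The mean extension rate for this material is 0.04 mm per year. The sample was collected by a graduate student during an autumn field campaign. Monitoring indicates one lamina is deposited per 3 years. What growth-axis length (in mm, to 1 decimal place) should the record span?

370.2 mm

At 3 years per lamina, 3085 × 3 = 9255 years.
9255 years at 0.04 mm/year gives 0.04 × 9255 = 370.2 mm.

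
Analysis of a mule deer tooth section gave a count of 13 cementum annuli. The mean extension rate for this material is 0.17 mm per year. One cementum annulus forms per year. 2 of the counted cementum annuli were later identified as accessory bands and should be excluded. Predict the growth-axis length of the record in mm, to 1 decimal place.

1.9 mm

After corrections the count is 13 − 2 = 11 cementum annuli.
Length ≈ 0.17 × 11 = 1.9 mm.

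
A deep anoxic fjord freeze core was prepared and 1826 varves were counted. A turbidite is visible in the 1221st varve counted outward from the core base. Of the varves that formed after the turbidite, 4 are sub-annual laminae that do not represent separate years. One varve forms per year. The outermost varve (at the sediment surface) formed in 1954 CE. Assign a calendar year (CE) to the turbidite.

1826 − 1221 = 605 varves lie beyond the turbidite toward the sediment surface.
Removing the 4 false varves leaves 605 − 4 = 601 true varves beyond the turbidite.
The varve at the sediment surface is 1954 CE, so the turbidite dates to 1954 − 601 = 1353 CE.

1353 CE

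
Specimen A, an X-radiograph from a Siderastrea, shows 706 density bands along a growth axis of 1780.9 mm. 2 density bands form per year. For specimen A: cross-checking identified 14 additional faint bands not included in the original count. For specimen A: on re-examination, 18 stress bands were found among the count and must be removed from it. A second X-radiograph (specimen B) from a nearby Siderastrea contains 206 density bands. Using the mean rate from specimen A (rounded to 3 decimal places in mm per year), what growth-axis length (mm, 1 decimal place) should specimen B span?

522.6 mm

Specimen A: adjusted count: 706 − 18 + 14 = 702 density bands.
Specimen A: dividing by 2 density bands per year: 702 / 2 = 351 years.
A: 1780.9 mm over 351 years gives 1780.9 / 351 ≈ 5.074 mm/yr.
Specimen B: dividing by 2 density bands per year: 206 / 2 = 103 years. Length of B = 5.074 × 103 = 522.6 mm.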